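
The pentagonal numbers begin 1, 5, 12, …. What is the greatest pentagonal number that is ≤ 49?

Solve n(3n−1)/2 ≤ 49 for integer n.
n = 5 gives 35 ≤ 49, while n = 6 gives 51 > 49; so the answer is 35.

35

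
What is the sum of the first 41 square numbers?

Σ_{i=1}^{41} i² = 41·42·83/6 = 23821.

23821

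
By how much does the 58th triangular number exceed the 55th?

58·59/2 = 1711 and 55·56/2 = 1540.
Difference: 1711 − 1540 = 171.

171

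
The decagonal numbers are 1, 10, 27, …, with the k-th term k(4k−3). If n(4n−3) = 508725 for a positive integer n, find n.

357

Set n(4n−3) = 508725, giving 4n² − 3n − 508725 = 0.
The discriminant is 9 + 16·508725 = 8139609, and √8139609 = 2853.
So n = (3 + 2853) / 8 = 2856/8 = 357.
Check: 357·(4·357 − 3) = 508725. ✓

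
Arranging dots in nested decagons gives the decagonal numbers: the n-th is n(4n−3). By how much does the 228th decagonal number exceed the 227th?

1817

Consecutive decagonal numbers differ by 8n − 7: here 8·228 − 7 = 1817.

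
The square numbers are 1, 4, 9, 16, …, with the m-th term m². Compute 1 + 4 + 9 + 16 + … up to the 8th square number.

Σ_{i=1}^{8} i² = 8·9·17/6 = 204.

204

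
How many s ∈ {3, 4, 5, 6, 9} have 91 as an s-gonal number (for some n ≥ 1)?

s = 3: P(3, 13) = 91. ✓
s = 4: P(4, 9) = 81 and P(4, 10) = 100; 91 is not s-gonal.
s = 5: P(5, 7) = 70 and P(5, 8) = 92; 91 is not s-gonal.
s = 6: P(6, 7) = 91. ✓
s = 9: P(9, 5) = 75 and P(9, 6) = 111; 91 is not s-gonal.
Hits: s ∈ {3, 6} → 2.

2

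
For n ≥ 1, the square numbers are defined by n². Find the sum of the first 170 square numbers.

1652145

Σ_{i=1}^{170} i² = 170·171·341/6 = 1652145.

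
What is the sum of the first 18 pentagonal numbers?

Σ i(3i−1)/2 = (3Σi² − Σi) / 2 over i = 1..18.
Σi = 171 and Σi² = 2109.
(3·2109 − 1·171) / 2 = 6156/2 = 3078.

3078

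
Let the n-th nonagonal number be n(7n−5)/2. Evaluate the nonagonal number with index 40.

5500

The 40th nonagonal number is n(7n−5)/2 with n = 40.
40·(7·40 − 5)/2 = 40·275/2 = 5500.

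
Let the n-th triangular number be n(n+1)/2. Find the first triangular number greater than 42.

Solve n(n+1)/2 > 42 for integer n.
The largest n with value ≤ 42 is 8 (since 36 ≤ 42 < 45), so the first above is n = 9, value 45.

45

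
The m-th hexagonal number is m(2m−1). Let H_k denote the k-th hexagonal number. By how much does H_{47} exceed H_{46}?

185

Consecutive hexagonal numbers differ by 4n − 3: here 4·47 − 3 = 185.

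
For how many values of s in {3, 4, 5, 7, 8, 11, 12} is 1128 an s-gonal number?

s = 3: P(3, 47) = 1128. ✓
s = 4: P(4, 33) = 1089 and P(4, 34) = 1156; 1128 is not s-gonal.
s = 5: P(5, 27) = 1080 and P(5, 28) = 1162; 1128 is not s-gonal.
s = 7: P(7, 21) = 1071 and P(7, 22) = 1177; 1128 is not s-gonal.
s = 8: P(8, 19) = 1045 and P(8, 20) = 1160; 1128 is not s-gonal.
s = 11: P(11, 16) = 1096 and P(11, 17) = 1241; 1128 is not s-gonal.
s = 12: P(12, 15) = 1065 and P(12, 16) = 1216; 1128 is not s-gonal.
Hits: s ∈ {3} → 1.

1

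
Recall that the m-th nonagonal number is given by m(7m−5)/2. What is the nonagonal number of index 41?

The 41st nonagonal number is n(7n−5)/2 with n = 41.
41·(7·41 − 5)/2 = 41·282/2 = 41·141 = 5781.

5781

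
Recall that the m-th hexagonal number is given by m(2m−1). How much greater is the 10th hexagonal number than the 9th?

37

Consecutive hexagonal numbers differ by 4n − 3: here 4·10 − 3 = 37.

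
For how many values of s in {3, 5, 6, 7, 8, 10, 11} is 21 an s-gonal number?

2

s = 3: P(3, 6) = 21. ✓
s = 5: P(5, 3) = 12 and P(5, 4) = 22; 21 is not s-gonal.
s = 6: P(6, 3) = 15 and P(6, 4) = 28; 21 is not s-gonal.
s = 7: P(7, 3) = 18 and P(7, 4) = 34; 21 is not s-gonal.
s = 8: P(8, 3) = 21. ✓
s = 10: P(10, 2) = 10 and P(10, 3) = 27; 21 is not s-gonal.
s = 11: P(11, 2) = 11 and P(11, 3) = 30; 21 is not s-gonal.
Hits: s ∈ {3, 8} → 2.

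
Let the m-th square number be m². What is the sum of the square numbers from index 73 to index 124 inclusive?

516230

Σ_{i=73}^{124} i² = 643250 − 127020 = 516230.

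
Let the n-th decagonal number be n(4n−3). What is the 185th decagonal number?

The 185th decagonal number is n(4n−3) with n = 185.
185·(4·185 − 3) = 185·737 = 136345.

136345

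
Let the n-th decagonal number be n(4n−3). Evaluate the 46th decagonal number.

8326

46·(4·46 − 3) = 46·181 = 8326.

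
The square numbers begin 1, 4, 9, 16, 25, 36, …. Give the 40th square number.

1600

The 40th square number is n² with n = 40.
40² = 1600.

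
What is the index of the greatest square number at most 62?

7

Solve n² ≤ 62 for integer n.
n = 7 gives 49 ≤ 62, while n = 8 gives 64 > 62; so the answer is index 7.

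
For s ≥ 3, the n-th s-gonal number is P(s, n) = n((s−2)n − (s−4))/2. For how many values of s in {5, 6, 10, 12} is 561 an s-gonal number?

s = 5: P(5, 19) = 532 and P(5, 20) = 590; 561 is not s-gonal.
s = 6: P(6, 17) = 561. ✓
s = 10: P(10, 12) = 540 and P(10, 13) = 637; 561 is not s-gonal.
s = 12: P(12, 11) = 561. ✓
Hits: s ∈ {6, 12} → 2.

2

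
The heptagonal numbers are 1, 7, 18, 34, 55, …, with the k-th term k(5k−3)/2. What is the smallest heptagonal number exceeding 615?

616

Solve n(5n−3)/2 > 615 for integer n.
The largest n with value ≤ 615 is 15 (since 540 ≤ 615 < 616), so the first above is n = 16, value 616.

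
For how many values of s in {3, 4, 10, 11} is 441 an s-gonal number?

1

s = 3: P(3, 29) = 435 and P(3, 30) = 465; 441 is not s-gonal.
s = 4: P(4, 21) = 441. ✓
s = 10: P(10, 10) = 370 and P(10, 11) = 451; 441 is not s-gonal.
s = 11: P(11, 10) = 415 and P(11, 11) = 506; 441 is not s-gonal.
Hits: s ∈ {4} → 1.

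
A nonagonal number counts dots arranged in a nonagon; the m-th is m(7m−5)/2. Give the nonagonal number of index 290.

The 290th nonagonal number is n(7n−5)/2 with n = 290.
290·(7·290 − 5)/2 = 290·2025/2 = 293625.

293625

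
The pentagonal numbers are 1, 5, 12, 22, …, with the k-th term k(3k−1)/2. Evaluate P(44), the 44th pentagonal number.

2882

The 44th pentagonal number is n(3n−1)/2 with n = 44.
44·(3·44 − 1)/2 = 44·131/2 = 2882.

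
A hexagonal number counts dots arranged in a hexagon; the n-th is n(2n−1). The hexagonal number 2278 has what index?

34

Set n(2n−1) = 2278, giving 2n² − n − 2278 = 0.
The discriminant is 1 + 8·2278 = 18225, and √18225 = 135.
So n = (1 + 135) / 4 = 136/4 = 34.
Check: 34·(2·34 − 1) = 2278. ✓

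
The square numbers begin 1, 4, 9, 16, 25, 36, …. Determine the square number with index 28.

784

The 28th square number is n² with n = 28.
28² = 784.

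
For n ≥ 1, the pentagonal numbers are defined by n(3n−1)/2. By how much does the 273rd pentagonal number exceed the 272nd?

817

Consecutive pentagonal numbers differ by 3n − 2: here 3·273 − 2 = 817.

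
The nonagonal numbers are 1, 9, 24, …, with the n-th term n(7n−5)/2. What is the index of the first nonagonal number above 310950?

299

Solve n(7n−5)/2 > 310950 for integer n.
The largest n with value ≤ 310950 is 298 (since 310069 ≤ 310950 < 312156), so the first above is n = 299, value 312156.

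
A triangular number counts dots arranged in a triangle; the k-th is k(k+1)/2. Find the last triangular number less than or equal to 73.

66

Solve n(n+1)/2 ≤ 73 for integer n.
n = 11 gives 66 ≤ 73, while n = 12 gives 78 > 73; so the answer is 66.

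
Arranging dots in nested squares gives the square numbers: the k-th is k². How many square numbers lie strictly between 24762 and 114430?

181

The n-th square number is n².
Smallest index with value > 24762: n = 158 (giving 24964).
Largest index with value < 114430: n = 338 (giving 114244).
Indices 158 through 338: 181 terms.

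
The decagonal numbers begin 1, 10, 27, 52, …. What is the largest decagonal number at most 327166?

Solve n(4n−3) ≤ 327166 for integer n.
n = 286 gives 326326 ≤ 327166, while n = 287 gives 328615 > 327166; so the answer is 326326.

326326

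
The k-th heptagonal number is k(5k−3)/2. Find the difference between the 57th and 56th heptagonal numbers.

281

Consecutive heptagonal numbers differ by 5n − 4: here 5·57 − 4 = 281.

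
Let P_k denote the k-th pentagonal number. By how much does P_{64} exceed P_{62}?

64·(3·64 − 1)/2 = 6112 and 62·(3·62 − 1)/2 = 5735.
Difference: 6112 − 5735 = 377.

377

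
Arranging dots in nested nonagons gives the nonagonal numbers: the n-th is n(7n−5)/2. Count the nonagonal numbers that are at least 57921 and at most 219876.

The n-th nonagonal number is n(7n−5)/2.
Smallest index with value ≥ 57921: n = 129 (giving 57921).
Largest index with value ≤ 219876: n = 251 (giving 219876).
Indices 129 through 251: 123 terms.

123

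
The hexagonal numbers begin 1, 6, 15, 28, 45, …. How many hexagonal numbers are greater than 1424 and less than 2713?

The n-th hexagonal number is n(2n−1).
Smallest index with value > 1424: n = 27 (giving 1431).
Largest index with value < 2713: n = 37 (giving 2701).
Indices 27 through 37: 11 terms.

11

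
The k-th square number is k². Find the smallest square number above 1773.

1849

Solve n² > 1773 for integer n.
The largest n with value ≤ 1773 is 42 (since 1764 ≤ 1773 < 1849), so the first above is n = 43, value 1849.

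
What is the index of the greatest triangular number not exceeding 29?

7

Solve n(n+1)/2 ≤ 29 for integer n.
n = 7 gives 28 ≤ 29, while n = 8 gives 36 > 29; so the answer is index 7.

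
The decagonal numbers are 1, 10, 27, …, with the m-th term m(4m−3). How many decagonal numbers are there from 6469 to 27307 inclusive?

The n-th decagonal number is n(4n−3).
Smallest index with value ≥ 6469: n = 41 (giving 6601).
Largest index with value ≤ 27307: n = 83 (giving 27307).
Indices 41 through 83: 43 terms.

43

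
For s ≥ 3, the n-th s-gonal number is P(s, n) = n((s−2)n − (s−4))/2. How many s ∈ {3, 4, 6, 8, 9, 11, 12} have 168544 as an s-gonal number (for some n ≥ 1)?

1

s = 3: P(3, 580) = 168490 and P(3, 581) = 169071; 168544 is not s-gonal.
s = 4: P(4, 410) = 168100 and P(4, 411) = 168921; 168544 is not s-gonal.
s = 6: P(6, 290) = 167910 and P(6, 291) = 169071; 168544 is not s-gonal.
s = 8: P(8, 237) = 168033 and P(8, 238) = 169456; 168544 is not s-gonal.
s = 9: P(9, 219) = 167316 and P(9, 220) = 168850; 168544 is not s-gonal.
s = 11: P(11, 193) = 166945 and P(11, 194) = 168683; 168544 is not s-gonal.
s = 12: P(12, 184) = 168544. ✓
Hits: s ∈ {12} → 1.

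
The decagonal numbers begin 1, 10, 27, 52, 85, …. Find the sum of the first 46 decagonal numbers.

130801

Σ i(4i−3) = 4Σi² − 3Σi over i = 1..46.
Σi = 1081 and Σi² = 33511.
4·33511 − 3·1081 = 130801.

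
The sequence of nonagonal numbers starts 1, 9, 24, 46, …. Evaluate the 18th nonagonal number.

18·(7·18 − 5)/2 = 18·121/2 = 1089.

1089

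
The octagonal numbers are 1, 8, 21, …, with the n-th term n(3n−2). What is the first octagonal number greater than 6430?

Solve n(3n−2) > 6430 for integer n.
The largest n with value ≤ 6430 is 46 (since 6256 ≤ 6430 < 6533), so the first above is n = 47, value 6533.

6533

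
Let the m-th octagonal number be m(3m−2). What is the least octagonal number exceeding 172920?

173761

Solve n(3n−2) > 172920 for integer n.
The largest n with value ≤ 172920 is 240 (since 172320 ≤ 172920 < 173761), so the first above is n = 241, value 173761.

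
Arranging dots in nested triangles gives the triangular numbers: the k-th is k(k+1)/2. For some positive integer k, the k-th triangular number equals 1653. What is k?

Set n(n+1)/2 = 1653, giving n² + n − 3306 = 0.
So n = (-1 + 115) / 2 = 114/2 = 57.

57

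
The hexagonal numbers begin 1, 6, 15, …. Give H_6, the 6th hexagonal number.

The 6th hexagonal number is n(2n−1) with n = 6.
6·(2·6 − 1) = 6·11 = 66.

66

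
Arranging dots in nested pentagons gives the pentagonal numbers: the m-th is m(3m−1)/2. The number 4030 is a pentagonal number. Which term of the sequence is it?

52

Set n(3n−1)/2 = 4030, giving 3n² − n − 8060 = 0.
The discriminant is 1 + 24·4030 = 96721, and √96721 = 311.
So n = (1 + 311) / 6 = 312/6 = 52.
Check: 52·(3·52 − 1)/2 = 4030. ✓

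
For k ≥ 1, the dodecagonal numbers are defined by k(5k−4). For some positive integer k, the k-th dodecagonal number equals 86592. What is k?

Set n(5n−4) = 86592, giving 5n² − 4n − 86592 = 0.
The discriminant is 16 + 20·86592 = 1731856, and √1731856 = 1316.
So n = (4 + 1316) / 10 = 1320/10 = 132.

132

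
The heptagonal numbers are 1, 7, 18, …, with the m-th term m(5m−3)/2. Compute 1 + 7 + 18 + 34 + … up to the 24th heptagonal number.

Σ i(5i−3)/2 = (5Σi² − 3Σi) / 2 over i = 1..24.
Σi = 300 and Σi² = 4900.
(5·4900 − 3·300) / 2 = 23600/2 = 11800.

11800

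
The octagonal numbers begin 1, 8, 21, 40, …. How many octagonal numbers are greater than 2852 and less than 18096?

46

The n-th octagonal number is n(3n−2).
Smallest index with value > 2852: n = 32 (giving 3008).
Largest index with value < 18096: n = 77 (giving 17633).
Indices 32 through 77: 46 terms.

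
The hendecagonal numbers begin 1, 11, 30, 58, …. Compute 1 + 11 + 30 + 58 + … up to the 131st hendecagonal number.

Σ i(9i−7)/2 = (9Σi² − 7Σi) / 2 over i = 1..131.
Σi = 8646 and Σi² = 757966.
(9·757966 − 7·8646) / 2 = 6761172/2 = 3380586.

3380586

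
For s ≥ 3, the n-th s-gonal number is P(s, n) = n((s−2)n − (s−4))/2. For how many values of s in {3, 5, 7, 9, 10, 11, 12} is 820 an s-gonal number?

1

s = 3: P(3, 40) = 820. ✓
s = 5: P(5, 23) = 782 and P(5, 24) = 852; 820 is not s-gonal.
s = 7: P(7, 18) = 783 and P(7, 19) = 874; 820 is not s-gonal.
s = 9: P(9, 15) = 750 and P(9, 16) = 856; 820 is not s-gonal.
s = 10: P(10, 14) = 742 and P(10, 15) = 855; 820 is not s-gonal.
s = 11: P(11, 13) = 715 and P(11, 14) = 833; 820 is not s-gonal.
s = 12: P(12, 13) = 793 and P(12, 14) = 924; 820 is not s-gonal.
Hits: s ∈ {3} → 1.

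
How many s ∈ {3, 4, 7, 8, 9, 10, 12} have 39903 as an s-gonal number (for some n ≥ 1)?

1

s = 3: P(3, 282) = 39903. ✓
s = 4: P(4, 199) = 39601 and P(4, 200) = 40000; 39903 is not s-gonal.
s = 7: P(7, 126) = 39501 and P(7, 127) = 40132; 39903 is not s-gonal.
s = 8: P(8, 115) = 39445 and P(8, 116) = 40136; 39903 is not s-gonal.
s = 9: P(9, 107) = 39804 and P(9, 108) = 40554; 39903 is not s-gonal.
s = 10: P(10, 100) = 39700 and P(10, 101) = 40501; 39903 is not s-gonal.
s = 12: P(12, 89) = 39249 and P(12, 90) = 40140; 39903 is not s-gonal.
Hits: s ∈ {3} → 1.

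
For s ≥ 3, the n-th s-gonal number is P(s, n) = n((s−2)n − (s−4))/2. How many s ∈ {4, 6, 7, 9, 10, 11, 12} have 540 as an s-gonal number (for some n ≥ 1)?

s = 4: P(4, 23) = 529 and P(4, 24) = 576; 540 is not s-gonal.
s = 6: P(6, 16) = 496 and P(6, 17) = 561; 540 is not s-gonal.
s = 7: P(7, 15) = 540. ✓
s = 9: P(9, 12) = 474 and P(9, 13) = 559; 540 is not s-gonal.
s = 10: P(10, 12) = 540. ✓
s = 11: P(11, 11) = 506 and P(11, 12) = 606; 540 is not s-gonal.
s = 12: P(12, 10) = 460 and P(12, 11) = 561; 540 is not s-gonal.
Hits: s ∈ {7, 10} → 2.

2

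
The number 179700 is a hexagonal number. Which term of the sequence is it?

Set n(2n−1) = 179700, giving 2n² − n − 179700 = 0.
The discriminant is 1 + 8·179700 = 1437601, and √1437601 = 1199.
So n = (1 + 1199) / 4 = 1200/4 = 300.

300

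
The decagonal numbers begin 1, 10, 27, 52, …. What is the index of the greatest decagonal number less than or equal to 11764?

54

Solve n(4n−3) ≤ 11764 for integer n.
n = 54 gives 11502 ≤ 11764, while n = 55 gives 11935 > 11764; so the answer is index 54.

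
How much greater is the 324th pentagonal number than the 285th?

324·(3·324 − 1)/2 = 157302 and 285·(3·285 − 1)/2 = 121695.
Difference: 157302 − 121695 = 35607.

35607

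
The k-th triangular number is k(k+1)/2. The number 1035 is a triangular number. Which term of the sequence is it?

45

Set n(n+1)/2 = 1035, giving n² + n − 2070 = 0.
So n = (-1 + 91) / 2 = 90/2 = 45.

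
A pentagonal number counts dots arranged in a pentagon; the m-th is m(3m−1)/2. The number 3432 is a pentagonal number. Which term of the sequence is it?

Set n(3n−1)/2 = 3432, giving 3n² − n − 6864 = 0.
The discriminant is 1 + 24·3432 = 82369, and √82369 = 287.
So n = (1 + 287) / 6 = 288/6 = 48.
Check: 48·(3·48 − 1)/2 = 3432. ✓

48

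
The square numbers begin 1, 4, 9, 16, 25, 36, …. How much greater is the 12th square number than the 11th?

23

n² − (n−1)² = 2n − 1, so 12² − 11² = 2·12 − 1 = 23.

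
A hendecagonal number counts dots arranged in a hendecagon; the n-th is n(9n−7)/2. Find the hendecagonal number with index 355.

The 355th hendecagonal number is n(9n−7)/2 with n = 355.
355·(9·355 − 7)/2 = 355·3188/2 = 355·1594 = 565870.

565870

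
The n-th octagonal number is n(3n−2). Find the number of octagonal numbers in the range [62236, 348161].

The n-th octagonal number is n(3n−2).
Smallest index with value ≥ 62236: n = 145 (giving 62785).
Largest index with value ≤ 348161: n = 341 (giving 348161).
Indices 145 through 341: 197 terms.

197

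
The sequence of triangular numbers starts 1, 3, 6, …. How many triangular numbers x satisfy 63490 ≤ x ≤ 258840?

364

The n-th triangular number is n(n+1)/2.
Smallest index with value ≥ 63490: n = 356 (giving 63546).
Largest index with value ≤ 258840: n = 719 (giving 258840).
Indices 356 through 719: 364 terms.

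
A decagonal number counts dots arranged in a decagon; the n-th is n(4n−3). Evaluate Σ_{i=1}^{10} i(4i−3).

1375

Σ i(4i−3) = 4Σi² − 3Σi over i = 1..10.
Σi = 55 and Σi² = 385.
4·385 − 3·55 = 1375.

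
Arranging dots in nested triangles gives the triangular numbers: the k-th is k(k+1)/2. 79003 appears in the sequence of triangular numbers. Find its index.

Set n(n+1)/2 = 79003, giving n² + n − 158006 = 0.
So n = (-1 + 795) / 2 = 794/2 = 397.

397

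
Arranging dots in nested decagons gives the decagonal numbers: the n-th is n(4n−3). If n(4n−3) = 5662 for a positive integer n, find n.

38

Set n(4n−3) = 5662, giving 4n² − 3n − 5662 = 0.
The discriminant is 9 + 16·5662 = 90601, and √90601 = 301.
So n = (3 + 301) / 8 = 304/8 = 38.
Check: 38·(4·38 − 3) = 5662. ✓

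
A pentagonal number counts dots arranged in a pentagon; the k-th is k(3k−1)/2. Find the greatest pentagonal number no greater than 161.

Solve n(3n−1)/2 ≤ 161 for integer n.
n = 10 gives 145 ≤ 161, while n = 11 gives 176 > 161; so the answer is 145.

145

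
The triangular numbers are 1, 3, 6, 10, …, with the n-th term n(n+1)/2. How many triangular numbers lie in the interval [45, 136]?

The n-th triangular number is n(n+1)/2.
Smallest index with value ≥ 45: n = 9 (giving 45).
Largest index with value ≤ 136: n = 16 (giving 136).
Indices 9 through 16: 8 terms.

8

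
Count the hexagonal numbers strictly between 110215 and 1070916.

496

The n-th hexagonal number is n(2n−1).
Smallest index with value > 110215: n = 236 (giving 111156).
Largest index with value < 1070916: n = 731 (giving 1067991).
Indices 236 through 731: 496 terms.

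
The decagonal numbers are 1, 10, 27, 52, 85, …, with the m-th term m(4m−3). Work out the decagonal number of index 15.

The 15th decagonal number is n(4n−3) with n = 15.
15·(4·15 − 3) = 15·57 = 855.

855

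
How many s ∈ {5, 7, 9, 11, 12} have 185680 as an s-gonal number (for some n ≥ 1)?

s = 5: P(5, 352) = 185680. ✓
s = 7: P(7, 272) = 184552 and P(7, 273) = 185913; 185680 is not s-gonal.
s = 9: P(9, 230) = 184575 and P(9, 231) = 186186; 185680 is not s-gonal.
s = 11: P(11, 203) = 184730 and P(11, 204) = 186558; 185680 is not s-gonal.
s = 12: P(12, 193) = 185473 and P(12, 194) = 187404; 185680 is not s-gonal.
Hits: s ∈ {5} → 1.

1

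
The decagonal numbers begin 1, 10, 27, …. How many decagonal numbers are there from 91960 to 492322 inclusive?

The n-th decagonal number is n(4n−3).
Smallest index with value ≥ 91960: n = 152 (giving 91960).
Largest index with value ≤ 492322: n = 351 (giving 491751).
Indices 152 through 351: 200 terms.

200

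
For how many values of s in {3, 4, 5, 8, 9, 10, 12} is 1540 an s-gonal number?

s = 3: P(3, 55) = 1540. ✓
s = 4: P(4, 39) = 1521 and P(4, 40) = 1600; 1540 is not s-gonal.
s = 5: P(5, 32) = 1520 and P(5, 33) = 1617; 1540 is not s-gonal.
s = 8: P(8, 22) = 1408 and P(8, 23) = 1541; 1540 is not s-gonal.
s = 9: P(9, 21) = 1491 and P(9, 22) = 1639; 1540 is not s-gonal.
s = 10: P(10, 20) = 1540. ✓
s = 12: P(12, 17) = 1377 and P(12, 18) = 1548; 1540 is not s-gonal.
Hits: s ∈ {3, 10} → 2.

2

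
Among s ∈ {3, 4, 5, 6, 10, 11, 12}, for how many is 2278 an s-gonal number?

s = 3: P(3, 67) = 2278. ✓
s = 4: P(4, 47) = 2209 and P(4, 48) = 2304; 2278 is not s-gonal.
s = 5: P(5, 39) = 2262 and P(5, 40) = 2380; 2278 is not s-gonal.
s = 6: P(6, 34) = 2278. ✓
s = 10: P(10, 24) = 2232 and P(10, 25) = 2425; 2278 is not s-gonal.
s = 11: P(11, 22) = 2101 and P(11, 23) = 2300; 2278 is not s-gonal.
s = 12: P(12, 21) = 2121 and P(12, 22) = 2332; 2278 is not s-gonal.
Hits: s ∈ {3, 6} → 2.

2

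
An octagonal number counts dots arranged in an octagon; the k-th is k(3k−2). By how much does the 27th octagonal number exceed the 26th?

157

Consecutive octagonal numbers differ by 6n − 5: here 6·27 − 5 = 157.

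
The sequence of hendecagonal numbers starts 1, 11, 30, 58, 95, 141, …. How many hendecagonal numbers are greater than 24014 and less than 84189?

64

The n-th hendecagonal number is n(9n−7)/2.
Smallest index with value > 24014: n = 74 (giving 24383).
Largest index with value < 84189: n = 137 (giving 83981).
Indices 74 through 137: 64 terms.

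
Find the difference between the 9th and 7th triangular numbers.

9·10/2 = 45 and 7·8/2 = 28.
Difference: 45 − 28 = 17.

17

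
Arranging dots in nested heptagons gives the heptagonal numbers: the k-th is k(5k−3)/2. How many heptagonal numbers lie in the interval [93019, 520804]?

263

The n-th heptagonal number is n(5n−3)/2.
Smallest index with value ≥ 93019: n = 194 (giving 93799).
Largest index with value ≤ 520804: n = 456 (giving 519156).
Indices 194 through 456: 263 terms.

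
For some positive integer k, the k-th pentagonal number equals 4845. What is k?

Set n(3n−1)/2 = 4845, giving 3n² − n − 9690 = 0.
The discriminant is 1 + 24·4845 = 116281, and √116281 = 341.
So n = (1 + 341) / 6 = 342/6 = 57.

57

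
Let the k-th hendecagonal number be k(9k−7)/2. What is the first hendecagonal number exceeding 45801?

Solve n(9n−7)/2 > 45801 for integer n.
The largest n with value ≤ 45801 is 101 (since 45551 ≤ 45801 < 46461), so the first above is n = 102, value 46461.

46461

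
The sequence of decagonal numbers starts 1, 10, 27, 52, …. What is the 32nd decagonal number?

4000

The 32nd decagonal number is n(4n−3) with n = 32.
32·(4·32 − 3) = 32·125 = 4000.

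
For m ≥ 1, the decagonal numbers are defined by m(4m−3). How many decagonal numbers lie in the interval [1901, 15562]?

The n-th decagonal number is n(4n−3).
Smallest index with value ≥ 1901: n = 23 (giving 2047).
Largest index with value ≤ 15562: n = 62 (giving 15190).
Indices 23 through 62: 40 terms.

40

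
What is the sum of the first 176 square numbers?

Σ_{i=1}^{176} i² = 176·177·353/6 = 1832776.

1832776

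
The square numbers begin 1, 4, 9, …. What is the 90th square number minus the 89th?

n² − (n−1)² = 2n − 1, so 90² − 89² = 2·90 − 1 = 179.

179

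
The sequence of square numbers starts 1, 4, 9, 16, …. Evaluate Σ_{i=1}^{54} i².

Σ_{i=1}^{54} i² = 54·55·109/6 = 53955.

53955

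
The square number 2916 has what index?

54

We need n² = 2916, so n = √2916 = 54.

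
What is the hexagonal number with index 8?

The 8th hexagonal number is n(2n−1) with n = 8.
8·(2·8 − 1) = 8·15 = 120.

120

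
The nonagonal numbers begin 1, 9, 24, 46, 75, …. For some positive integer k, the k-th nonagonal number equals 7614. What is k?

Set n(7n−5)/2 = 7614, giving 7n² − 5n − 15228 = 0.
The discriminant is 25 + 56·7614 = 426409, and √426409 = 653.
So n = (5 + 653) / 14 = 658/14 = 47.
Check: 47·(7·47 − 5)/2 = 7614. ✓

47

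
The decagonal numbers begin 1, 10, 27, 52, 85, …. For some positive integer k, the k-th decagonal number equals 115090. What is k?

Set n(4n−3) = 115090, giving 4n² − 3n − 115090 = 0.
The discriminant is 9 + 16·115090 = 1841449, and √1841449 = 1357.
So n = (3 + 1357) / 8 = 1360/8 = 170.

170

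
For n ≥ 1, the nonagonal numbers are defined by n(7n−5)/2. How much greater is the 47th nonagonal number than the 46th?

Consecutive nonagonal numbers differ by 7n − 6: here 7·47 − 6 = 323.

323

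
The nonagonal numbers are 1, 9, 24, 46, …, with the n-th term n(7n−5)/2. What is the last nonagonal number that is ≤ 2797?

2674

Solve n(7n−5)/2 ≤ 2797 for integer n.
n = 28 gives 2674 ≤ 2797, while n = 29 gives 2871 > 2797; so the answer is 2674.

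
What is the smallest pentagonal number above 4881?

Solve n(3n−1)/2 > 4881 for integer n.
The largest n with value ≤ 4881 is 57 (since 4845 ≤ 4881 < 5017), so the first above is n = 58, value 5017.

5017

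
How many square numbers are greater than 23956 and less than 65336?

101

The n-th square number is n².
Smallest index with value > 23956: n = 155 (giving 24025).
Largest index with value < 65336: n = 255 (giving 65025).
Indices 155 through 255: 101 terms.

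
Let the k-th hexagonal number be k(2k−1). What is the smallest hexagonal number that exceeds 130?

153

Solve n(2n−1) > 130 for integer n.
The largest n with value ≤ 130 is 8 (since 120 ≤ 130 < 153), so the first above is n = 9, value 153.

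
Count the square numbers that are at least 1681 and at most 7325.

45

The n-th square number is n².
Smallest index with value ≥ 1681: n = 41 (giving 1681).
Largest index with value ≤ 7325: n = 85 (giving 7225).
Indices 41 through 85: 45 terms.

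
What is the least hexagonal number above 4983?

5151

Solve n(2n−1) > 4983 for integer n.
The largest n with value ≤ 4983 is 50 (since 4950 ≤ 4983 < 5151), so the first above is n = 51, value 5151.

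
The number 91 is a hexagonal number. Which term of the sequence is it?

7

Set n(2n−1) = 91, giving 2n² − n − 91 = 0.
The discriminant is 1 + 8·91 = 729, and √729 = 27.
So n = (1 + 27) / 4 = 28/4 = 7.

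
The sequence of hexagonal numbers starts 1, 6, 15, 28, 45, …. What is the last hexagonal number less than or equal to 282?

276

Solve n(2n−1) ≤ 282 for integer n.
n = 12 gives 276 ≤ 282, while n = 13 gives 325 > 282; so the answer is 276.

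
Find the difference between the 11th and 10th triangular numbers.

Consecutive triangular numbers differ by n: T_{11} − T_{10} = 11.

11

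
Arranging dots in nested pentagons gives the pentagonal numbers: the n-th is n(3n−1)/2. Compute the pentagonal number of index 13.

13·(3·13 − 1)/2 = 13·38/2 = 13·19 = 247.

247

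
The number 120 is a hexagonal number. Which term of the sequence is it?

Set n(2n−1) = 120, giving 2n² − n − 120 = 0.
The discriminant is 1 + 8·120 = 961, and √961 = 31.
So n = (1 + 31) / 4 = 32/4 = 8.

8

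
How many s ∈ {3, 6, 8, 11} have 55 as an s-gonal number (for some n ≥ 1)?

1

s = 3: P(3, 10) = 55. ✓
s = 6: P(6, 5) = 45 and P(6, 6) = 66; 55 is not s-gonal.
s = 8: P(8, 4) = 40 and P(8, 5) = 65; 55 is not s-gonal.
s = 11: P(11, 3) = 30 and P(11, 4) = 58; 55 is not s-gonal.
Hits: s ∈ {3} → 1.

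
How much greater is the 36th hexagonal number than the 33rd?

411

36·(2·36 − 1) = 2556 and 33·(2·33 − 1) = 2145.
Difference: 2556 − 2145 = 411.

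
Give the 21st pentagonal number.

651

The 21st pentagonal number is n(3n−1)/2 with n = 21.
21·(3·21 − 1)/2 = 21·62/2 = 21·31 = 651.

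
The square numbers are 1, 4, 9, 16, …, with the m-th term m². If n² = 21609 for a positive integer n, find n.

147

We need n² = 21609, so n = √21609 = 147.
Check: 147² = 21609. ✓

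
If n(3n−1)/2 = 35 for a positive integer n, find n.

5

Set n(3n−1)/2 = 35, giving 3n² − n − 70 = 0.
So n = (1 + 29) / 6 = 30/6 = 5.
Check: 5·(3·5 − 1)/2 = 35. ✓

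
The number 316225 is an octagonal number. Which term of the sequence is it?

Set n(3n−2) = 316225, giving 3n² − 2n − 316225 = 0.
The discriminant is 4 + 12·316225 = 3794704, and √3794704 = 1948.
So n = (2 + 1948) / 6 = 1950/6 = 325.
Check: 325·(3·325 − 2) = 316225. ✓

325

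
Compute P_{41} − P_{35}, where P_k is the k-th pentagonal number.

681

41·(3·41 − 1)/2 = 2501 and 35·(3·35 − 1)/2 = 1820.
Difference: 2501 − 1820 = 681.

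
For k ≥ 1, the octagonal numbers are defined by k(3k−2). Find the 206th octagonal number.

126896

The 206th octagonal number is n(3n−2) with n = 206.
206·(3·206 − 2) = 206·616 = 126896.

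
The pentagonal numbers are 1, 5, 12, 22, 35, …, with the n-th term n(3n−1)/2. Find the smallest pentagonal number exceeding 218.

Solve n(3n−1)/2 > 218 for integer n.
The largest n with value ≤ 218 is 12 (since 210 ≤ 218 < 247), so the first above is n = 13, value 247.

247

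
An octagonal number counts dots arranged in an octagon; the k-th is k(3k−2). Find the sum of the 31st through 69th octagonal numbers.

303420

Σ i(3i−2) = 3Σi² − 2Σi over i = 31..69.
Σi = 2415 − 465 = 1950 and Σi² = 111895 − 9455 = 102440.
3·102440 − 2·1950 = 303420.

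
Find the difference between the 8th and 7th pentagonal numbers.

22

Consecutive pentagonal numbers differ by 3n − 2: here 3·8 − 2 = 22.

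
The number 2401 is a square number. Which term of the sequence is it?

We need n² = 2401, so n = √2401 = 49.

49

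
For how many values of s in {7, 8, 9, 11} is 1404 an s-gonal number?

1

s = 7: P(7, 24) = 1404. ✓
s = 8: P(8, 21) = 1281 and P(8, 22) = 1408; 1404 is not s-gonal.
s = 9: P(9, 20) = 1350 and P(9, 21) = 1491; 1404 is not s-gonal.
s = 11: P(11, 18) = 1395 and P(11, 19) = 1558; 1404 is not s-gonal.
Hits: s ∈ {7} → 1.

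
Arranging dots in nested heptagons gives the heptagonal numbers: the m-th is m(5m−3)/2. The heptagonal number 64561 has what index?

161

Set n(5n−3)/2 = 64561, giving 5n² − 3n − 129122 = 0.
So n = (3 + 1607) / 10 = 1610/10 = 161.
Check: 161·(5·161 − 3)/2 = 64561. ✓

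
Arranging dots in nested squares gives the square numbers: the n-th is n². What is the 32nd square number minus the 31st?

63

n² − (n−1)² = 2n − 1, so 32² − 31² = 2·32 − 1 = 63.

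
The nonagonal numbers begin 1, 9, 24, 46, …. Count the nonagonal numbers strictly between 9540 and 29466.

40

The n-th nonagonal number is n(7n−5)/2.
Smallest index with value > 9540: n = 53 (giving 9699).
Largest index with value < 29466: n = 92 (giving 29394).
Indices 53 through 92: 40 terms.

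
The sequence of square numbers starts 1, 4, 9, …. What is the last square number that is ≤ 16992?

16900

Solve n² ≤ 16992 for integer n.
n = 130 gives 16900 ≤ 16992, while n = 131 gives 17161 > 16992; so the answer is 16900.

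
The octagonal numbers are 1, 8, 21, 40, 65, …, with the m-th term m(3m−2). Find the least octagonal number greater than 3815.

Solve n(3n−2) > 3815 for integer n.
The largest n with value ≤ 3815 is 35 (since 3605 ≤ 3815 < 3816), so the first above is n = 36, value 3816.

3816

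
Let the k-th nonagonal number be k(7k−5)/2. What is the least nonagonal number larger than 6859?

6975

Solve n(7n−5)/2 > 6859 for integer n.
The largest n with value ≤ 6859 is 44 (since 6666 ≤ 6859 < 6975), so the first above is n = 45, value 6975.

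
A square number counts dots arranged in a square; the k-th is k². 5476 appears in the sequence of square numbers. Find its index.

74

We need n² = 5476, so n = √5476 = 74.
Check: 74² = 5476. ✓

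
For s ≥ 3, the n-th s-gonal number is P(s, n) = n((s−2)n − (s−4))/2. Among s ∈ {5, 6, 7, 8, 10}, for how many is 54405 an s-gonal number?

2

s = 5: P(5, 190) = 54055 and P(5, 191) = 54626; 54405 is not s-gonal.
s = 6: P(6, 165) = 54285 and P(6, 166) = 54946; 54405 is not s-gonal.
s = 7: P(7, 147) = 53802 and P(7, 148) = 54538; 54405 is not s-gonal.
s = 8: P(8, 135) = 54405. ✓
s = 10: P(10, 117) = 54405. ✓
Hits: s ∈ {8, 10} → 2.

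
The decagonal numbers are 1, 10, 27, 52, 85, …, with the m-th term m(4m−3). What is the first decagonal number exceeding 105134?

105787

Solve n(4n−3) > 105134 for integer n.
The largest n with value ≤ 105134 is 162 (since 104490 ≤ 105134 < 105787), so the first above is n = 163, value 105787.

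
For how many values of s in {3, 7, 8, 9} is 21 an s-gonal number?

2

s = 3: P(3, 6) = 21. ✓
s = 7: P(7, 3) = 18 and P(7, 4) = 34; 21 is not s-gonal.
s = 8: P(8, 3) = 21. ✓
s = 9: P(9, 2) = 9 and P(9, 3) = 24; 21 is not s-gonal.
Hits: s ∈ {3, 8} → 2.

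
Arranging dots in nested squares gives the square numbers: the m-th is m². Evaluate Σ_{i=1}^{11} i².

506

Σ_{i=1}^{11} i² = 11·12·23/6 = 506.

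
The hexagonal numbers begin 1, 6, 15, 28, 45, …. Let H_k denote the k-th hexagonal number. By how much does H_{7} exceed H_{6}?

25

Consecutive hexagonal numbers differ by 4n − 3: here 4·7 − 3 = 25.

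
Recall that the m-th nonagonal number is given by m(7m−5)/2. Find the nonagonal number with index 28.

The 28th nonagonal number is n(7n−5)/2 with n = 28.
28·(7·28 − 5)/2 = 28·191/2 = 2674.

2674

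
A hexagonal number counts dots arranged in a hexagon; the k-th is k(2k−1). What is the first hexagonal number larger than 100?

120

Solve n(2n−1) > 100 for integer n.
The largest n with value ≤ 100 is 7 (since 91 ≤ 100 < 120), so the first above is n = 8, value 120.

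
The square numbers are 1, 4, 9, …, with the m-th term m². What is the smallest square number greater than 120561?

121104

Solve n² > 120561 for integer n.
The largest n with value ≤ 120561 is 347 (since 120409 ≤ 120561 < 121104), so the first above is n = 348, value 121104.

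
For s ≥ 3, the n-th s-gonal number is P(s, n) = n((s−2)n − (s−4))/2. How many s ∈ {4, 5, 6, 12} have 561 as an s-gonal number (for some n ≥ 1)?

s = 4: P(4, 23) = 529 and P(4, 24) = 576; 561 is not s-gonal.
s = 5: P(5, 19) = 532 and P(5, 20) = 590; 561 is not s-gonal.
s = 6: P(6, 17) = 561. ✓
s = 12: P(12, 11) = 561. ✓
Hits: s ∈ {6, 12} → 2.

2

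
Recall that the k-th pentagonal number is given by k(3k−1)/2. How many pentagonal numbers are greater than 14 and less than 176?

7

The n-th pentagonal number is n(3n−1)/2.
Smallest index with value > 14: n = 4 (giving 22).
Largest index with value < 176: n = 10 (giving 145).
Indices 4 through 10: 7 terms.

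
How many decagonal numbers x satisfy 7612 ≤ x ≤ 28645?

42

The n-th decagonal number is n(4n−3).
Smallest index with value ≥ 7612: n = 44 (giving 7612).
Largest index with value ≤ 28645: n = 85 (giving 28645).
Indices 44 through 85: 42 terms.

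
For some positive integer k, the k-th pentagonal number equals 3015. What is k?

Set n(3n−1)/2 = 3015, giving 3n² − n − 6030 = 0.
The discriminant is 1 + 24·3015 = 72361, and √72361 = 269.
So n = (1 + 269) / 6 = 270/6 = 45.
Check: 45·(3·45 − 1)/2 = 3015. ✓

45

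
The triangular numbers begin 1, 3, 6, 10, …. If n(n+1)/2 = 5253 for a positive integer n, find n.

102

Set n(n+1)/2 = 5253, giving n² + n − 10506 = 0.
So n = (-1 + 205) / 2 = 204/2 = 102.
Check: 102·103/2 = 5253. ✓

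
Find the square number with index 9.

The 9th square number is n² with n = 9.
9² = 81.

81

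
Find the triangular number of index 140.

9870

The 140th triangular number is n(n+1)/2 with n = 140.
140·141/2 = 19740/2 = 9870.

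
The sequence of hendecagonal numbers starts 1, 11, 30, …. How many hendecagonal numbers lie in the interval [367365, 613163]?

83

The n-th hendecagonal number is n(9n−7)/2.
Smallest index with value ≥ 367365: n = 287 (giving 369656).
Largest index with value ≤ 613163: n = 369 (giving 611433).
Indices 287 through 369: 83 terms.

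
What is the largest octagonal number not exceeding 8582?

Solve n(3n−2) ≤ 8582 for integer n.
n = 53 gives 8321 ≤ 8582, while n = 54 gives 8640 > 8582; so the answer is 8321.

8321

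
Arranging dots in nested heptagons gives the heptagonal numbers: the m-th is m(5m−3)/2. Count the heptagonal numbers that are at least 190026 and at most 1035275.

368

The n-th heptagonal number is n(5n−3)/2.
Smallest index with value ≥ 190026: n = 276 (giving 190026).
Largest index with value ≤ 1035275: n = 643 (giving 1032658).
Indices 276 through 643: 368 terms.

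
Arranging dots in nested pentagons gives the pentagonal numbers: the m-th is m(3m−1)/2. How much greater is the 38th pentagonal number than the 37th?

Consecutive pentagonal numbers differ by 3n − 2: here 3·38 − 2 = 112.

112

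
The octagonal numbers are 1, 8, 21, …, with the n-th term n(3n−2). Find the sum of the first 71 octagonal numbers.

360396

Σ i(3i−2) = 3Σi² − 2Σi over i = 1..71.
Σi = 2556 and Σi² = 121836.
3·121836 − 2·2556 = 360396.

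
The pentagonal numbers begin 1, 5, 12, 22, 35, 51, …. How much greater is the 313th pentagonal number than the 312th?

937

Consecutive pentagonal numbers differ by 3n − 2: here 3·313 − 2 = 937.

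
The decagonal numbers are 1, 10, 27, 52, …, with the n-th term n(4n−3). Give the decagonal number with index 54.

54·(4·54 − 3) = 54·213 = 11502.

11502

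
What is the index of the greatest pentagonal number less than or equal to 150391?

Solve n(3n−1)/2 ≤ 150391 for integer n.
n = 316 gives 149626 ≤ 150391, while n = 317 gives 150575 > 150391; so the answer is index 316.

316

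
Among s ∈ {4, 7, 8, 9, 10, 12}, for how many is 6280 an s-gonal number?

1

s = 4: P(4, 79) = 6241 and P(4, 80) = 6400; 6280 is not s-gonal.
s = 7: P(7, 50) = 6175 and P(7, 51) = 6426; 6280 is not s-gonal.
s = 8: P(8, 46) = 6256 and P(8, 47) = 6533; 6280 is not s-gonal.
s = 9: P(9, 42) = 6069 and P(9, 43) = 6364; 6280 is not s-gonal.
s = 10: P(10, 40) = 6280. ✓
s = 12: P(12, 35) = 5985 and P(12, 36) = 6336; 6280 is not s-gonal.
Hits: s ∈ {10} → 1.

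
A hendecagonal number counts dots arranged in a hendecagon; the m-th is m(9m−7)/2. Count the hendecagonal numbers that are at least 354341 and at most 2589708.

479

The n-th hendecagonal number is n(9n−7)/2.
Smallest index with value ≥ 354341: n = 281 (giving 354341).
Largest index with value ≤ 2589708: n = 759 (giving 2589708).
Indices 281 through 759: 479 terms.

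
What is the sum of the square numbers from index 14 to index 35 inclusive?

Σ_{i=14}^{35} i² = 14910 − 819 = 14091.

14091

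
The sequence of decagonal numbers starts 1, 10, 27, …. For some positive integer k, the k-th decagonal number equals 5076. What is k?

36

Set n(4n−3) = 5076, giving 4n² − 3n − 5076 = 0.
The discriminant is 9 + 16·5076 = 81225, and √81225 = 285.
So n = (3 + 285) / 8 = 288/8 = 36.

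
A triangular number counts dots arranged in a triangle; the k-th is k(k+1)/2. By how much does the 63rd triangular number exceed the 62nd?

63

Consecutive triangular numbers differ by n: T_{63} − T_{62} = 63.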